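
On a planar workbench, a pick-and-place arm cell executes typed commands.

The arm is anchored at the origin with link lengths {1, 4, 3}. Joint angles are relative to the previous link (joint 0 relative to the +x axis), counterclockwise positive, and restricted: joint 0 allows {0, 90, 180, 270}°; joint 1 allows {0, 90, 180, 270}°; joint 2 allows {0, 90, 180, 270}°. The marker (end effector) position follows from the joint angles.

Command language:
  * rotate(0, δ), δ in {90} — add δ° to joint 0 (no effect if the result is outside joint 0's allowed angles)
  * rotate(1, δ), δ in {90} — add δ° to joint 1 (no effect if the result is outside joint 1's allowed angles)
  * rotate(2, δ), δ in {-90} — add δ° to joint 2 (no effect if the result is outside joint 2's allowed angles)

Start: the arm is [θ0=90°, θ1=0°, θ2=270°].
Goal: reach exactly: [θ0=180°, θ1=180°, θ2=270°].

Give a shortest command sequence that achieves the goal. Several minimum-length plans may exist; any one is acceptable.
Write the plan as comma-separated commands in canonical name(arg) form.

start: [θ0=90°, θ1=0°, θ2=270°]
[1] after rotate(1, 90): [θ0=90°, θ1=90°, θ2=270°]
[2] after rotate(1, 90): [θ0=90°, θ1=180°, θ2=270°]
[3] after rotate(0, 90): [θ0=180°, θ1=180°, θ2=270°]
shorter routes all fall short; 3 is best.

rotate(1, 90), rotate(1, 90), rotate(0, 90)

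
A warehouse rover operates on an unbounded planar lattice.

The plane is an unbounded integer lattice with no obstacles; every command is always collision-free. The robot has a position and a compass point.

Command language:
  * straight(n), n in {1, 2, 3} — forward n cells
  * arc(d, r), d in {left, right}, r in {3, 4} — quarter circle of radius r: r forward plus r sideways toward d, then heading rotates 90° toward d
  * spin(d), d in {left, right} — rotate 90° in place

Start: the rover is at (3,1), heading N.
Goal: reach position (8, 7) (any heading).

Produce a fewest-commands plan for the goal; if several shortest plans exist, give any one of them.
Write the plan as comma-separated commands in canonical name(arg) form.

straight(3), arc(right, 3), straight(2)

from: at (3,1), heading N
1. straight(3) → at (3,4), heading N
2. arc(right, 3) → at (6,7), heading E
3. straight(2) → at (8,7), heading E
shorter routes all fall short; 3 is best.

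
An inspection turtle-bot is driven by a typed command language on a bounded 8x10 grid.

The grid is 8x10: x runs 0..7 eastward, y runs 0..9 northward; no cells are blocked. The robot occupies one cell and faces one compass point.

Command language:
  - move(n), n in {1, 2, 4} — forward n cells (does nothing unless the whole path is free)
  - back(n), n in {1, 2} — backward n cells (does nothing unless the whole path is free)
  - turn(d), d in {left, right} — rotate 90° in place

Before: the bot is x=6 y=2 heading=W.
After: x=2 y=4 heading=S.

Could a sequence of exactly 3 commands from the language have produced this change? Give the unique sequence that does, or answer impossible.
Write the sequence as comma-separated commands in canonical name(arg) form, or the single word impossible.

move(4), turn(left), back(2)

key: position moved to (2,4) AND the heading swung to S — translation plus rotation needed
initial: x=6 y=2 heading=W
step 1 (move(4)): x=2 y=2 heading=W
step 2 (turn(left)): x=2 y=2 heading=S
step 3 (back(2)): x=2 y=4 heading=S
no rival 3-sequence matches.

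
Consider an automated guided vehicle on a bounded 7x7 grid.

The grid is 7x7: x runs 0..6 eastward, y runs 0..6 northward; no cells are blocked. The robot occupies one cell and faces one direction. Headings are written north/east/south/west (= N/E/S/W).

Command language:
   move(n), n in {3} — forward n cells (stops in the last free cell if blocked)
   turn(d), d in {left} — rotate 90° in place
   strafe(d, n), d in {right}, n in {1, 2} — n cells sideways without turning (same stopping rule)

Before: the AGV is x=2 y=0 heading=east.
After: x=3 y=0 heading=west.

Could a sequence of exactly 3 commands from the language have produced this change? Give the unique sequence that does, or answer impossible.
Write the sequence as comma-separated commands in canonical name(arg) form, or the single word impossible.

turn(left), strafe(right, 1), turn(left)

key: cell and facing (now W) both changed — the 3 commands mix motion and turning
from: x=2 y=0 heading=east
step 1 (turn(left)): x=2 y=0 heading=north
step 2 (strafe(right, 1)): x=3 y=0 heading=north
step 3 (turn(left)): x=3 y=0 heading=west
all 64 alternatives checked — unique.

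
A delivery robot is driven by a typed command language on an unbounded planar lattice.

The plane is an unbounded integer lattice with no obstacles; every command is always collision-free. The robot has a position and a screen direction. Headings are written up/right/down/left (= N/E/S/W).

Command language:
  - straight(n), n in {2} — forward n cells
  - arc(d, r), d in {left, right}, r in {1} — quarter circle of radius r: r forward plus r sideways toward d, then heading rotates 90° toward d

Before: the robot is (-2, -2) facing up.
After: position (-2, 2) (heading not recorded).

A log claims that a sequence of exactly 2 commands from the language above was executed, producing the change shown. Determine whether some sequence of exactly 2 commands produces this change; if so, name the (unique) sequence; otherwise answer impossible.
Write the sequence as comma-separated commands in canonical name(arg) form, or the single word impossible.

straight(2), straight(2)

t0: (-2, -2) facing up
t=1 straight(2) ⇒ (-2, 0) facing up
t=2 straight(2) ⇒ (-2, 2) facing up
all 9 alternatives checked — unique.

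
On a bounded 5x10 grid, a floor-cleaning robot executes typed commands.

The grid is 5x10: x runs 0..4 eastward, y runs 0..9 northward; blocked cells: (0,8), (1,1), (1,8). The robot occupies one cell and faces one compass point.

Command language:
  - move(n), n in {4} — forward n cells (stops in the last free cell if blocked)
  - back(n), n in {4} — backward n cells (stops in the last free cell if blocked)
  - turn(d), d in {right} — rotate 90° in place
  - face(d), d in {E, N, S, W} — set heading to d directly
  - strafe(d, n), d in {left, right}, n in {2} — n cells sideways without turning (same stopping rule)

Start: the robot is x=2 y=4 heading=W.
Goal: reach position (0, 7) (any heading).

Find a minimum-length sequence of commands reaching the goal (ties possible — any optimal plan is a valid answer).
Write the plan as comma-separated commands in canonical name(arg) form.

initial: x=2 y=4 heading=W
1. turn(right) → x=2 y=4 heading=N
2. strafe(left, 2) → x=0 y=4 heading=N
3. move(4) → x=0 y=7 heading=N
no 2-step plan works, so 3 is optimal.

turn(right), strafe(left, 2), move(4)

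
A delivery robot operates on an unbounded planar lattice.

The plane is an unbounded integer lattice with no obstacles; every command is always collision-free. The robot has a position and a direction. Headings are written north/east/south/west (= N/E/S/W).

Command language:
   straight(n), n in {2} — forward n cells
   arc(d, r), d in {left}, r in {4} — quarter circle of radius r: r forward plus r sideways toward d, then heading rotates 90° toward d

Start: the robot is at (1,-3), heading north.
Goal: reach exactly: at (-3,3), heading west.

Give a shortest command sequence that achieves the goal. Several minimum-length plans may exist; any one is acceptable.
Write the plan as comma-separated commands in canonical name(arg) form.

straight(2), arc(left, 4)

begin: at (1,-3), heading north
t=1 straight(2) ⇒ at (1,-1), heading north
t=2 arc(left, 4) ⇒ at (-3,3), heading west
minimal: 2 command(s), checked below 2.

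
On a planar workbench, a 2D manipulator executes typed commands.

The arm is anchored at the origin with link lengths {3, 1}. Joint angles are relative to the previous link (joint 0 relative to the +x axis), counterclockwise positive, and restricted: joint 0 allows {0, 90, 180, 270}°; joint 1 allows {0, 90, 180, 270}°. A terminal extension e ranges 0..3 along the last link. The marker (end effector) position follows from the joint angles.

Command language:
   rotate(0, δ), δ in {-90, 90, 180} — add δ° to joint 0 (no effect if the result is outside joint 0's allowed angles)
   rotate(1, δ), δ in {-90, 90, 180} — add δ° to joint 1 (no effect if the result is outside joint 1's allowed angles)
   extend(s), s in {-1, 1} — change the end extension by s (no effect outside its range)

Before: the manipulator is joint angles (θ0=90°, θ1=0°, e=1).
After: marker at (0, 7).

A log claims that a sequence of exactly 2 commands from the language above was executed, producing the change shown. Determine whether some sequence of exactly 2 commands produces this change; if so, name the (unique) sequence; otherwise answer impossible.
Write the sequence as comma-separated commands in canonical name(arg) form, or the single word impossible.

extend(1), extend(1)

start: joint angles (θ0=90°, θ1=0°, e=1)
[1] after extend(1): joint angles (θ0=90°, θ1=0°, e=2)
[2] after extend(1): joint angles (θ0=90°, θ1=0°, e=3)
no other 2-command option fits: unique.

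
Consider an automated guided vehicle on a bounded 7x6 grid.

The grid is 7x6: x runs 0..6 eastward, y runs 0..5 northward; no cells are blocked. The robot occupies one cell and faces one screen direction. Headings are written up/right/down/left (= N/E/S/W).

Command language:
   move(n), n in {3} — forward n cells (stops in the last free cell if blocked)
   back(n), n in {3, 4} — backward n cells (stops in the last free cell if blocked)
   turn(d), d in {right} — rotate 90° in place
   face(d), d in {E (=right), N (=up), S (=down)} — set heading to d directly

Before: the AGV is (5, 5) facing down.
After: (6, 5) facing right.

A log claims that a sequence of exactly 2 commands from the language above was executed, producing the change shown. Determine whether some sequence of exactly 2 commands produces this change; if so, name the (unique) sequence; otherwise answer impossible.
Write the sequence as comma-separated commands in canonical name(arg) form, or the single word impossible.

key: move(3) runs into the grid edge before its full distance
from: (5, 5) facing down
1. face(E) → (5, 5) facing right
2. move(3) → (6, 5) facing right
all 49 alternatives checked — unique.

face(E), move(3)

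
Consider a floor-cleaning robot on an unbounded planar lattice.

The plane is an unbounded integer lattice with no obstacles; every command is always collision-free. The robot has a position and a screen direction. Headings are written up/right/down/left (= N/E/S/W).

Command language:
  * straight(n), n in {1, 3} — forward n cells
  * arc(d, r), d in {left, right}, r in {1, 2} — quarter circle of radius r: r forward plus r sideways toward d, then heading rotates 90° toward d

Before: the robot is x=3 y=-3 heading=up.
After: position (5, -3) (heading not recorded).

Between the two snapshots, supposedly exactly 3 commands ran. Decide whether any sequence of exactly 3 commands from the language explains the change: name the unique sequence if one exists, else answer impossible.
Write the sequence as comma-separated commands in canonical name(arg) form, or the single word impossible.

arc(right, 2), arc(right, 1), arc(right, 1)

key: running arc(right, 1) before arc(right, 2) would end elsewhere — order is forced
begin: x=3 y=-3 heading=up
[1] after arc(right, 2): x=5 y=-1 heading=right
[2] after arc(right, 1): x=6 y=-2 heading=down
[3] after arc(right, 1): x=5 y=-3 heading=left
no rival 3-sequence matches.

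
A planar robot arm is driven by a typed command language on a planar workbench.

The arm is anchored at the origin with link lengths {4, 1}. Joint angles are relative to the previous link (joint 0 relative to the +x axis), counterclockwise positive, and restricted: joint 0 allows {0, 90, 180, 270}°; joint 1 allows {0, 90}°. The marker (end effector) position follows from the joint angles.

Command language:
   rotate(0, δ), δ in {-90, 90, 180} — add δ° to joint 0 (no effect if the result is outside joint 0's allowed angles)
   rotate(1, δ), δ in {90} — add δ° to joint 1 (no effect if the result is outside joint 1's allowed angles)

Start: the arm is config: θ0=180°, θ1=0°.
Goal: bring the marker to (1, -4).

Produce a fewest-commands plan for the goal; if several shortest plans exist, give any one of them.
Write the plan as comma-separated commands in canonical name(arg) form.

rotate(1, 90), rotate(0, 90)

initial: config: θ0=180°, θ1=0°
1. rotate(1, 90) → config: θ0=180°, θ1=90°
2. rotate(0, 90) → config: θ0=270°, θ1=90°
minimal: 2 command(s), checked below 2.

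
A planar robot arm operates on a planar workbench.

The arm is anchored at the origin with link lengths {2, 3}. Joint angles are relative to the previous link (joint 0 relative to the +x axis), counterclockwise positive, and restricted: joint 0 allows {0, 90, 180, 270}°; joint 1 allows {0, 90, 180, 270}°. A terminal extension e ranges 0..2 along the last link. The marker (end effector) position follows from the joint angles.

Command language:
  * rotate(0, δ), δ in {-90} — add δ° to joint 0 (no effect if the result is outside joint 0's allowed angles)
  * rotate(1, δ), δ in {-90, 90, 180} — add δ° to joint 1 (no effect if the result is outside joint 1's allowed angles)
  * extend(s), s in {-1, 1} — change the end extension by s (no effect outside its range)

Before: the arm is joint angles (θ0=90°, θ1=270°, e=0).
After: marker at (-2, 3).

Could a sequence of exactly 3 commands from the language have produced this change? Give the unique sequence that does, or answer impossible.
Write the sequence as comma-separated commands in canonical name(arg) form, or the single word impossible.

initial: joint angles (θ0=90°, θ1=270°, e=0)
t=1 rotate(0, -90) ⇒ joint angles (θ0=0°, θ1=270°, e=0)
t=2 rotate(0, -90) ⇒ joint angles (θ0=270°, θ1=270°, e=0)
t=3 rotate(0, -90) ⇒ joint angles (θ0=180°, θ1=270°, e=0)
uniquely the one of 216 3-step routes that fits.

rotate(0, -90), rotate(0, -90), rotate(0, -90)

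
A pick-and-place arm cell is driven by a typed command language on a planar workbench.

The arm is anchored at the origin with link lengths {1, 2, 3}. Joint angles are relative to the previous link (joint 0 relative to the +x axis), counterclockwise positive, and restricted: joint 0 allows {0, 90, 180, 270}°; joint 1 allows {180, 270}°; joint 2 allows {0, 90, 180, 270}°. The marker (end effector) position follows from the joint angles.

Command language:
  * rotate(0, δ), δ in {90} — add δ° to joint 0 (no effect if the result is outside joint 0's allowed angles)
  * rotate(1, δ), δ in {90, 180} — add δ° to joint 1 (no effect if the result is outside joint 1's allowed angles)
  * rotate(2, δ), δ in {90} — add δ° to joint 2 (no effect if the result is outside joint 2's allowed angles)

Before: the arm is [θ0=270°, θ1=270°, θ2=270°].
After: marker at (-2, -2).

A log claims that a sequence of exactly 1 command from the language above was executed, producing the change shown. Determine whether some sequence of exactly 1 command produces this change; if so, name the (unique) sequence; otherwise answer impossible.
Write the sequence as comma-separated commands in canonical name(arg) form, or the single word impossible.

rotate(0, 90)

from: [θ0=270°, θ1=270°, θ2=270°]
step 1 (rotate(0, 90)): [θ0=0°, θ1=270°, θ2=270°]
no rival 1-sequence matches.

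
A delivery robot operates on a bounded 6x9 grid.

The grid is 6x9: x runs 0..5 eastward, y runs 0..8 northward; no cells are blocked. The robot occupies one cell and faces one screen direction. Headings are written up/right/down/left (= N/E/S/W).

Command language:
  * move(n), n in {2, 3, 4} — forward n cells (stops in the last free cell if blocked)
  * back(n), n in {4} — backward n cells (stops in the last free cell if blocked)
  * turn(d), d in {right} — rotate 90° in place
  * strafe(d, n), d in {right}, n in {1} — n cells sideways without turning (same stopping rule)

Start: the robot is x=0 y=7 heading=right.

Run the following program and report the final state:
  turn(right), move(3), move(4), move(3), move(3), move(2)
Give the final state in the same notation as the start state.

start: x=0 y=7 heading=right
step 1 (turn(right)): x=0 y=7 heading=down
step 2 (move(3)): x=0 y=4 heading=down
step 3 (move(4)): x=0 y=0 heading=down
step 4 (move(3)): x=0 y=0 heading=down
step 5 (move(3)): x=0 y=0 heading=down
step 6 (move(2)): x=0 y=0 heading=down

x=0 y=0 heading=down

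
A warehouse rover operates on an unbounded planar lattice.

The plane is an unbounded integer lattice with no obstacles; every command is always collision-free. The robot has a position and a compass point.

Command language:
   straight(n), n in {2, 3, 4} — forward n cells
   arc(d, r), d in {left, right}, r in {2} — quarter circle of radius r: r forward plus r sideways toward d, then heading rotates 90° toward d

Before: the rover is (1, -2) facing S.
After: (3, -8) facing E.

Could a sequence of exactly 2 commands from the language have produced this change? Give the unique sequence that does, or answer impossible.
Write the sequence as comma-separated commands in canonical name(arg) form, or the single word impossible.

straight(4), arc(left, 2)

key: position moved to (3,-8) AND the heading swung to E — translation plus rotation needed
from: (1, -2) facing S
1. straight(4) → (1, -6) facing S
2. arc(left, 2) → (3, -8) facing E
no rival 2-sequence matches.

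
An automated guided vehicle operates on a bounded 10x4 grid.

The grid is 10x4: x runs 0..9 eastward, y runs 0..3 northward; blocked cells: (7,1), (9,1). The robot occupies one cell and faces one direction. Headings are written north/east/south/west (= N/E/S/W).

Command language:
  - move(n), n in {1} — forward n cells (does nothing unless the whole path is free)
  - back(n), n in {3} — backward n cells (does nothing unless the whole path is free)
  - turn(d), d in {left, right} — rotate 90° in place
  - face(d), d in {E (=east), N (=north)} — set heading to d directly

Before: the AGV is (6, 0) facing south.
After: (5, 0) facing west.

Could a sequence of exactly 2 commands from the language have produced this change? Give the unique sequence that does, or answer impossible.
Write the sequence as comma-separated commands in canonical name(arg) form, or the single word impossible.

key: order matters: swapping turn(right) and move(1) lands elsewhere
initial: (6, 0) facing south
1. turn(right) → (6, 0) facing west
2. move(1) → (5, 0) facing west
uniquely the one of 36 2-step routes that fits.

turn(right), move(1)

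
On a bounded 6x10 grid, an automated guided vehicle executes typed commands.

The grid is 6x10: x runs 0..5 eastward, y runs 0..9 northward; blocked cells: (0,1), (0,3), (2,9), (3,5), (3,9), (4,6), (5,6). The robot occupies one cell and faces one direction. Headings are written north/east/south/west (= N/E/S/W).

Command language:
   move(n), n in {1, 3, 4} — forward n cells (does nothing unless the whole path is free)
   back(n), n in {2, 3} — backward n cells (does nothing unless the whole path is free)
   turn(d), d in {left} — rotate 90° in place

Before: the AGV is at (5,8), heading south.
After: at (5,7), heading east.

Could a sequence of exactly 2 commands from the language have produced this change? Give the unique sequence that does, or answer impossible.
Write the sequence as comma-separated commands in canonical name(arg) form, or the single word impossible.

move(1), turn(left)

key: position moved to (5,7) AND the heading swung to E — translation plus rotation needed
start: at (5,8), heading south
[1] after move(1): at (5,7), heading south
[2] after turn(left): at (5,7), heading east
no rival 2-sequence matches.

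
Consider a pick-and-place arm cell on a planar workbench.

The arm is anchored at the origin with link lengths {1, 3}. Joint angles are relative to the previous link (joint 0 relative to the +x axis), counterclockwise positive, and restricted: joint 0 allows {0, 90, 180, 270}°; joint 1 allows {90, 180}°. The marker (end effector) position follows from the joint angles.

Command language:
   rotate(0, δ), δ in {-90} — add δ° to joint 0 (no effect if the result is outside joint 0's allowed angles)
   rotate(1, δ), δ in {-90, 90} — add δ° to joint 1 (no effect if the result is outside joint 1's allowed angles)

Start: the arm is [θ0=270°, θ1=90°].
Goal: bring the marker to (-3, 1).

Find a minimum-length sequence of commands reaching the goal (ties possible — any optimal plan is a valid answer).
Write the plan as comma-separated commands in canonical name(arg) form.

begin: [θ0=270°, θ1=90°]
step 1 (rotate(0, -90)): [θ0=180°, θ1=90°]
step 2 (rotate(0, -90)): [θ0=90°, θ1=90°]
minimal: 2 command(s), checked below 2.

rotate(0, -90), rotate(0, -90)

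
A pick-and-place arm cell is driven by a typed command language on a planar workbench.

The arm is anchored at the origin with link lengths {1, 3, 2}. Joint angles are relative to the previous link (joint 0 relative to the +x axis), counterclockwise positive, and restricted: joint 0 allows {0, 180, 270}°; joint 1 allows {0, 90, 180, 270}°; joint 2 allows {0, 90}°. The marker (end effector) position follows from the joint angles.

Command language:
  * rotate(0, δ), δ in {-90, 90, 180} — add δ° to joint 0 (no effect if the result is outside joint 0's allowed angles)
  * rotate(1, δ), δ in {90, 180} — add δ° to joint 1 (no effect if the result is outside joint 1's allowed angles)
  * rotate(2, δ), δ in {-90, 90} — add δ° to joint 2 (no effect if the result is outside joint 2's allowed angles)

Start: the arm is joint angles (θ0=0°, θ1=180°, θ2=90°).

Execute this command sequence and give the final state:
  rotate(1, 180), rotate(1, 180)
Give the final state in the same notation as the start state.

joint angles (θ0=0°, θ1=180°, θ2=90°)

t0: joint angles (θ0=0°, θ1=180°, θ2=90°)
t=1 rotate(1, 180) ⇒ joint angles (θ0=0°, θ1=0°, θ2=90°)
t=2 rotate(1, 180) ⇒ joint angles (θ0=0°, θ1=180°, θ2=90°)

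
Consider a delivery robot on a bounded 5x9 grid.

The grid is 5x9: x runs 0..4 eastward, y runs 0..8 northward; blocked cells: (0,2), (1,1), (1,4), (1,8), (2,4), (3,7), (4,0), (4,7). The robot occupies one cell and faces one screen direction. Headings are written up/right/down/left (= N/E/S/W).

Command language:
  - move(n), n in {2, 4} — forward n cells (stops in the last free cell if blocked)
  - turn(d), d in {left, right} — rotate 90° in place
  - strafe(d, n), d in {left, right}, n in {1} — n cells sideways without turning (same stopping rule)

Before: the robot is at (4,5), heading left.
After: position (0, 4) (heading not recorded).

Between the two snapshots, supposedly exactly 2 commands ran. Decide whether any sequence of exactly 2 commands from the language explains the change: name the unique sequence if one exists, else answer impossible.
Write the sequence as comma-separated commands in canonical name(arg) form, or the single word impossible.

key: running strafe(left, 1) before move(4) would end elsewhere — order is forced
from: at (4,5), heading left
[1] after move(4): at (0,5), heading left
[2] after strafe(left, 1): at (0,4), heading left
no other 2-command option fits: unique.

move(4), strafe(left, 1)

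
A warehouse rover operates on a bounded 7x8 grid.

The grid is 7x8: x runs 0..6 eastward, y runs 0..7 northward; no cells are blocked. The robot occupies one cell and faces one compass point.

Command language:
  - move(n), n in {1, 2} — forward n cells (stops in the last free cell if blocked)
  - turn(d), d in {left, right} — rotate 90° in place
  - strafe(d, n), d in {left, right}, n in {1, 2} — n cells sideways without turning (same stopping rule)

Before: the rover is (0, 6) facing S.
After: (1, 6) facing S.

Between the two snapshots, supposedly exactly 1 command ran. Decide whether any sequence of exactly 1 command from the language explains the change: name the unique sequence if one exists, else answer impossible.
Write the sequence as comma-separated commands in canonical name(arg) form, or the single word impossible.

strafe(left, 1)

key: still facing S — the one step turns nothing
initial: (0, 6) facing S
1. strafe(left, 1) → (1, 6) facing S
no rival 1-sequence matches.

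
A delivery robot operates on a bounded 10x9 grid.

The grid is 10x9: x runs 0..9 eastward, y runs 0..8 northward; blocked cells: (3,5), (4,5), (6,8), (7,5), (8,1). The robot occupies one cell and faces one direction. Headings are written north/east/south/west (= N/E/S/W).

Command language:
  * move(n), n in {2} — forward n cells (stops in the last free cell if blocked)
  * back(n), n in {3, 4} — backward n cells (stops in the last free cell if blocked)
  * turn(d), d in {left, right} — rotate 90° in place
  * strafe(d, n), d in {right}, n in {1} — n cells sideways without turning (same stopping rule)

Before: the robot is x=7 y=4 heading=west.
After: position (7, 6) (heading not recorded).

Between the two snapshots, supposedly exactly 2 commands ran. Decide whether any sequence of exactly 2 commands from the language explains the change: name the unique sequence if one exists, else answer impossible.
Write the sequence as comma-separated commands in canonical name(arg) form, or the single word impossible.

impossible

checked all 2-command options: none fits.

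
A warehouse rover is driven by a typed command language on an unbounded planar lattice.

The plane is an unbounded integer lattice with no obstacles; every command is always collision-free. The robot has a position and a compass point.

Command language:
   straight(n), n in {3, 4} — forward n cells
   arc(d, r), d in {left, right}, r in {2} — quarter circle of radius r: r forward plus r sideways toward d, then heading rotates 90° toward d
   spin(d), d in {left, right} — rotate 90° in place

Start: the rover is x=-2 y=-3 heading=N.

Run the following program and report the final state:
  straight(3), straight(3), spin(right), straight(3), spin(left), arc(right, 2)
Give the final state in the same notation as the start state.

x=3 y=5 heading=E

from: x=-2 y=-3 heading=N
1. straight(3) → x=-2 y=0 heading=N
2. straight(3) → x=-2 y=3 heading=N
3. spin(right) → x=-2 y=3 heading=E
4. straight(3) → x=1 y=3 heading=E
5. spin(left) → x=1 y=3 heading=N
6. arc(right, 2) → x=3 y=5 heading=E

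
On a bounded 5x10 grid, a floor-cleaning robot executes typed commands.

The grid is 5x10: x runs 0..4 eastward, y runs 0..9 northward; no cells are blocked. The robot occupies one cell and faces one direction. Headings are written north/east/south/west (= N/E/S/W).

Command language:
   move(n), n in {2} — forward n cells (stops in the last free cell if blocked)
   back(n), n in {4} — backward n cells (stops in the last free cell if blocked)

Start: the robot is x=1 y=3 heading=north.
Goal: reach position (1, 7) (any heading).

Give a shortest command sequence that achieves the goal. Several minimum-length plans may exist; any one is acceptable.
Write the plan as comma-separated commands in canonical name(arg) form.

t0: x=1 y=3 heading=north
[1] after move(2): x=1 y=5 heading=north
[2] after move(2): x=1 y=7 heading=north
no 1-step plan works, so 2 is optimal.

move(2), move(2)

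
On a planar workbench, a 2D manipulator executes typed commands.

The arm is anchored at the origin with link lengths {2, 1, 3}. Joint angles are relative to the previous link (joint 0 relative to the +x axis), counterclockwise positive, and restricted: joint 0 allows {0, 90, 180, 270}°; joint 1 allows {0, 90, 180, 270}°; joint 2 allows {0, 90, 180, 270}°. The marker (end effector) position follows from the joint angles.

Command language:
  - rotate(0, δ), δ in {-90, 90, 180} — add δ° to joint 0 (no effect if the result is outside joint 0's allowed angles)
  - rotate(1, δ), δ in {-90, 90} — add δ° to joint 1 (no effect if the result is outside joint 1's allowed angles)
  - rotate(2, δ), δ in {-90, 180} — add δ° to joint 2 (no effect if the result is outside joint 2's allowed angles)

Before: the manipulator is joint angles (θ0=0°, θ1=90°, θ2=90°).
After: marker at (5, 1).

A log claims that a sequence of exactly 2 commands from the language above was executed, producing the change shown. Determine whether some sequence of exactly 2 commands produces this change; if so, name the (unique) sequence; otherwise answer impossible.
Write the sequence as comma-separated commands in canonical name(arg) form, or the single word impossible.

rotate(2, -90), rotate(2, -90)

begin: joint angles (θ0=0°, θ1=90°, θ2=90°)
t=1 rotate(2, -90) ⇒ joint angles (θ0=0°, θ1=90°, θ2=0°)
t=2 rotate(2, -90) ⇒ joint angles (θ0=0°, θ1=90°, θ2=270°)
no other 2-command option fits: unique.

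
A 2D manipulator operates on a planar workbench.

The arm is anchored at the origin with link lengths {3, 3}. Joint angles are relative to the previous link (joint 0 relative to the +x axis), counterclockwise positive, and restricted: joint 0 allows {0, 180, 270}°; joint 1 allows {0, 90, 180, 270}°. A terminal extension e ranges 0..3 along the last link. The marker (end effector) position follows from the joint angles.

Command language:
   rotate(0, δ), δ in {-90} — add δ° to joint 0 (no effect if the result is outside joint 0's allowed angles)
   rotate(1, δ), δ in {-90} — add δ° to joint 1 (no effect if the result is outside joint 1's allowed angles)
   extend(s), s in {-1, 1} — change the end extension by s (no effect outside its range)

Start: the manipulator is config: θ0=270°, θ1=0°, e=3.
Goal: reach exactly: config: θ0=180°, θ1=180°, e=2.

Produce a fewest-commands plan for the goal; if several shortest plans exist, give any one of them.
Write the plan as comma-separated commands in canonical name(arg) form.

start: config: θ0=270°, θ1=0°, e=3
t=1 rotate(0, -90) ⇒ config: θ0=180°, θ1=0°, e=3
t=2 rotate(1, -90) ⇒ config: θ0=180°, θ1=270°, e=3
t=3 rotate(1, -90) ⇒ config: θ0=180°, θ1=180°, e=3
t=4 extend(-1) ⇒ config: θ0=180°, θ1=180°, e=2
shorter routes all fall short; 4 is best.

rotate(0, -90), rotate(1, -90), rotate(1, -90), extend(-1)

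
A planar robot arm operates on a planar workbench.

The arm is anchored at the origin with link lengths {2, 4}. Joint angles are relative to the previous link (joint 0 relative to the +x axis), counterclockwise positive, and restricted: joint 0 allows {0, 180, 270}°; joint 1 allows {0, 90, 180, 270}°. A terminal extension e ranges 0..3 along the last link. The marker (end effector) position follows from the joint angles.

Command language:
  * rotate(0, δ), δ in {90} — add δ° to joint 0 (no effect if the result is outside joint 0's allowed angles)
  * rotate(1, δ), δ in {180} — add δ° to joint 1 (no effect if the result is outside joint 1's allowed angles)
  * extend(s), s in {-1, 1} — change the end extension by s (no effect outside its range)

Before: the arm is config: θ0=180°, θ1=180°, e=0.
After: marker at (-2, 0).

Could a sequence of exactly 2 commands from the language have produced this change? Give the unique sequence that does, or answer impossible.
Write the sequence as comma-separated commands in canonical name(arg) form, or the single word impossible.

rotate(0, 90), rotate(0, 90)

t0: config: θ0=180°, θ1=180°, e=0
1. rotate(0, 90) → config: θ0=270°, θ1=180°, e=0
2. rotate(0, 90) → config: θ0=0°, θ1=180°, e=0
no rival 2-sequence matches.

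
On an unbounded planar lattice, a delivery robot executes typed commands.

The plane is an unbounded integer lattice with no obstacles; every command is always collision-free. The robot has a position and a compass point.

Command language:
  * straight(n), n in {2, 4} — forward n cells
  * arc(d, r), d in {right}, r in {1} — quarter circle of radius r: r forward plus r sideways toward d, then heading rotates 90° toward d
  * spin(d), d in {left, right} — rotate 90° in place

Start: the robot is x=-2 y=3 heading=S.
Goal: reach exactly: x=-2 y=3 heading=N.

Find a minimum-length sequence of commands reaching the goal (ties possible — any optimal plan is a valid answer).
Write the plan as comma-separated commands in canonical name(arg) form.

begin: x=-2 y=3 heading=S
step 1 (spin(right)): x=-2 y=3 heading=W
step 2 (spin(right)): x=-2 y=3 heading=N
shorter routes all fall short; 2 is best.

spin(right), spin(right)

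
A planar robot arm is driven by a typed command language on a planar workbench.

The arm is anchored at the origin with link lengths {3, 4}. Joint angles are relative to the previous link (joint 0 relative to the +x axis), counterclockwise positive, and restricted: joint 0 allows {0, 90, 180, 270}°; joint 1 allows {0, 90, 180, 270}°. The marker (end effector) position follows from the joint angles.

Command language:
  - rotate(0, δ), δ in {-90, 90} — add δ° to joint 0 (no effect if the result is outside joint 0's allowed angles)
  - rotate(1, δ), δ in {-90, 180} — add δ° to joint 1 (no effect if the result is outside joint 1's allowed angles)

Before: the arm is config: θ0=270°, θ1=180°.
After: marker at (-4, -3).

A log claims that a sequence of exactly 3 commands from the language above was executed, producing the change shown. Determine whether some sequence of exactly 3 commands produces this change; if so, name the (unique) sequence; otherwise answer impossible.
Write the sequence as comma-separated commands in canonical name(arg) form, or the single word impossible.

rotate(1, -90), rotate(1, -90), rotate(1, -90)

begin: config: θ0=270°, θ1=180°
1. rotate(1, -90) → config: θ0=270°, θ1=90°
2. rotate(1, -90) → config: θ0=270°, θ1=0°
3. rotate(1, -90) → config: θ0=270°, θ1=270°
all 64 alternatives checked — unique.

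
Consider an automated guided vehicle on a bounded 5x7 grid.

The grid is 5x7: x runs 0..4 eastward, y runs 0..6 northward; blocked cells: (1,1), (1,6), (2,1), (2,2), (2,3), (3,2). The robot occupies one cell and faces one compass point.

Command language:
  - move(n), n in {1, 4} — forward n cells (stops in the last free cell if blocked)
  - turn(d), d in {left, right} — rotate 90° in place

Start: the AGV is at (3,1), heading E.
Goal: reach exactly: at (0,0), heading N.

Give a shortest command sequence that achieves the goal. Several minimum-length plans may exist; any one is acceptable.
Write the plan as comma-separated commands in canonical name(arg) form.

begin: at (3,1), heading E
1. turn(right) → at (3,1), heading S
2. move(1) → at (3,0), heading S
3. turn(right) → at (3,0), heading W
4. move(4) → at (0,0), heading W
5. turn(right) → at (0,0), heading N
shorter routes all fall short; 5 is best.

turn(right), move(1), turn(right), move(4), turn(right)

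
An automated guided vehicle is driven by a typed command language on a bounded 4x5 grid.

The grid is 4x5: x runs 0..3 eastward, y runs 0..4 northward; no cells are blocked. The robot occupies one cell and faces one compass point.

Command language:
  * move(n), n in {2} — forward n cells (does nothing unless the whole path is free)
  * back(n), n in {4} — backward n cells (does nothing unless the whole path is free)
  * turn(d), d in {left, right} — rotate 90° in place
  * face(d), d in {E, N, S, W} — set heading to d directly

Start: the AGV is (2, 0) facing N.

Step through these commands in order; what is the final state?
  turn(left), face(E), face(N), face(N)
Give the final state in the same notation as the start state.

(2, 0) facing N

t0: (2, 0) facing N
t=1 turn(left) ⇒ (2, 0) facing W
t=2 face(E) ⇒ (2, 0) facing E
t=3 face(N) ⇒ (2, 0) facing N
t=4 face(N) ⇒ (2, 0) facing N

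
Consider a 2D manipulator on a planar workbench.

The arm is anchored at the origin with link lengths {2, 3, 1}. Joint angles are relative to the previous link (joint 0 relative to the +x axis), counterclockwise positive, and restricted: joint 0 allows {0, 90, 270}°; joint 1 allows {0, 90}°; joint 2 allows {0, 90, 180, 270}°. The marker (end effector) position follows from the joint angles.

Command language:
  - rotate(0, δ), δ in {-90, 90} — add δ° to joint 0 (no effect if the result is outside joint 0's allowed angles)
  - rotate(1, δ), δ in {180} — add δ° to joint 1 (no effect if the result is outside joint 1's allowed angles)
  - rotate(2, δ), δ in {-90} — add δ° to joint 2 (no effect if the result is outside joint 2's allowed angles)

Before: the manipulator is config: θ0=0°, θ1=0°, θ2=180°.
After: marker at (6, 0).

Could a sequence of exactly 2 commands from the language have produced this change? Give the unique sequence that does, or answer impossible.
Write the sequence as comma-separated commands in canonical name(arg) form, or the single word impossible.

rotate(2, -90), rotate(2, -90)

t0: config: θ0=0°, θ1=0°, θ2=180°
t=1 rotate(2, -90) ⇒ config: θ0=0°, θ1=0°, θ2=90°
t=2 rotate(2, -90) ⇒ config: θ0=0°, θ1=0°, θ2=0°
all 16 alternatives checked — unique.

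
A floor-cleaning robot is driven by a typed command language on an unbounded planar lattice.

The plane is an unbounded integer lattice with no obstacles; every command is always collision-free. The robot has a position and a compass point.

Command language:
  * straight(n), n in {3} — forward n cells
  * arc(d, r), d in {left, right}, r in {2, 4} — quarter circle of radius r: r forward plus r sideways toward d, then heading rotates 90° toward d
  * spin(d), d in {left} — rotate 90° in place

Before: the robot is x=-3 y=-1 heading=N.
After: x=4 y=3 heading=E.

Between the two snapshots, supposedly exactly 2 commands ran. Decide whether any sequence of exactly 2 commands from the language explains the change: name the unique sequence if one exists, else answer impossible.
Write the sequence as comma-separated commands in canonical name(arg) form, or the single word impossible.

arc(right, 4), straight(3)

key: cell and facing (now E) both changed — the 2 commands mix motion and turning
from: x=-3 y=-1 heading=N
t=1 arc(right, 4) ⇒ x=1 y=3 heading=E
t=2 straight(3) ⇒ x=4 y=3 heading=E
all 36 alternatives checked — unique.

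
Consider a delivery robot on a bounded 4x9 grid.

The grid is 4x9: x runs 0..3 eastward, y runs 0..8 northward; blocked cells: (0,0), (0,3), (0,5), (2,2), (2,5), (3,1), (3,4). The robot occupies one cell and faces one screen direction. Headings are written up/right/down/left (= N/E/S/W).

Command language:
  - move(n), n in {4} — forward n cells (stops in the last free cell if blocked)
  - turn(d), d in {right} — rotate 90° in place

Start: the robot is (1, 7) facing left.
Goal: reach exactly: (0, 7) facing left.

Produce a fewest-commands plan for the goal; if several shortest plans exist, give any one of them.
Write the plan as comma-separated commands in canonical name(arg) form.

move(4)

initial: (1, 7) facing left
step 1 (move(4)): (0, 7) facing left
shorter routes all fall short; 1 is best.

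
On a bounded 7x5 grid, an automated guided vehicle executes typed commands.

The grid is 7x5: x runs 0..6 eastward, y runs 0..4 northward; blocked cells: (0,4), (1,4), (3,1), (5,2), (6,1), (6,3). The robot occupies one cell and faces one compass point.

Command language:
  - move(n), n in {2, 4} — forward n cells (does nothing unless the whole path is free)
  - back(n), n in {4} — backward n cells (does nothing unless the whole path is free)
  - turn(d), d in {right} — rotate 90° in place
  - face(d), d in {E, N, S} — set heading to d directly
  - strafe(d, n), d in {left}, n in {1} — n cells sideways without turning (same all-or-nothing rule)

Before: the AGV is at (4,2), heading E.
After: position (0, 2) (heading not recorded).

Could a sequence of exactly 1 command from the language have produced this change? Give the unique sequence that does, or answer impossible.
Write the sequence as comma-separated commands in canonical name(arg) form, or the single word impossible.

start: at (4,2), heading E
step 1 (back(4)): at (0,2), heading E
uniquely the one of 8 1-step routes that fits.

back(4)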